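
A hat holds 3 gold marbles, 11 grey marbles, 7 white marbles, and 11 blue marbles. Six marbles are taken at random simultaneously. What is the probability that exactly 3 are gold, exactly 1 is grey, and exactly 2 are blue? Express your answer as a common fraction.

605/906192

Unordered draws without replacement: count favorable combinations over C(32,6).
Favorable = C(3,3) · C(11,1) · C(7,0) · C(11,2) = 605; total = C(32,6) = 906192.
P = 605/906192 = 605/906192 ≈ 0.0007.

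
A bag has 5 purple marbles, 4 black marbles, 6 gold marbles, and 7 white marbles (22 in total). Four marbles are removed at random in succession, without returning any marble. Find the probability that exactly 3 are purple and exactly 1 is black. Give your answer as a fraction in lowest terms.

Unordered draws without replacement: count favorable combinations over C(22,4).
Favorable = C(5,3) · C(4,1) · C(6,0) · C(7,0) = 40; total = C(22,4) = 7315.
P = 40/7315 = 8/1463 ≈ 0.0055.

8/1463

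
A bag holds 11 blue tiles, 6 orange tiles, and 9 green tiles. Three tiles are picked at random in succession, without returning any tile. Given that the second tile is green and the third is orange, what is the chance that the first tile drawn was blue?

P(first=blue and the second tile is green and the third is orange) = (11/26)·(9/25)·(6/24) = 99/2600.
P(E) = Σ over first color = 99/2600 + 9/520 + 9/325 = 27/325.
By Bayes, P(first=blue | E) = 99/2600 / 27/325 = 11/24 ≈ 0.4583.

11/24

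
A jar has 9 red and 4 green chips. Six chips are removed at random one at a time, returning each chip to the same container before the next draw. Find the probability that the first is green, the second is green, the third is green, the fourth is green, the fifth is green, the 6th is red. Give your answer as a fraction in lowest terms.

Multiply the conditional probability of each draw in order, with replacement (the composition resets each draw).
P = (4/13) · (4/13) · (4/13) · (4/13) · (4/13) · (9/13) = 9216/4826809 ≈ 0.0019.

9216/4826809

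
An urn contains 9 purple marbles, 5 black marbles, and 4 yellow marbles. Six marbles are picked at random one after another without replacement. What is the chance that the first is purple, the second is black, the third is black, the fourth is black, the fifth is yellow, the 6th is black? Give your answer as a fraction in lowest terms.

1/3094

Multiply the conditional probability of each draw in order, without replacement, so each draw removes one from its color and from the total.
P = (9/18) · (5/17) · (4/16) · (3/15) · (4/14) · (2/13) = 1/3094 ≈ 0.0003.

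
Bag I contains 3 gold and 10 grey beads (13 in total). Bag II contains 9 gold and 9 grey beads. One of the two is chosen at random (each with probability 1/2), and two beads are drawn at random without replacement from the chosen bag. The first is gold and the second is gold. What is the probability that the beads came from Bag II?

P(E | Bag I) = 1/26; P(E | Bag II) = 4/17.
P(E) = 1/2·1/26 + 1/2·4/17 = 121/884.
By Bayes' rule, P(Bag II | E) = 2/17 / 121/884 = 104/121 ≈ 0.8595.

104/121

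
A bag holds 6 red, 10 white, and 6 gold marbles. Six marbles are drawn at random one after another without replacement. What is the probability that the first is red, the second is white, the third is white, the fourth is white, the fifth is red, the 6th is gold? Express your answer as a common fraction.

60/24871

Multiply the conditional probability of each draw in order, without replacement, so each draw removes one from its color and from the total.
P = (6/22) · (10/21) · (9/20) · (8/19) · (5/18) · (6/17) = 60/24871 ≈ 0.0024.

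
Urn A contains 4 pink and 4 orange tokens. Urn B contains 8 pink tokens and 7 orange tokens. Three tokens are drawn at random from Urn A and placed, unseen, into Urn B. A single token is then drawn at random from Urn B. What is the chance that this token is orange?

17/36

Condition on how many of the transferred tokens are orange (from Urn A: 4 orange of 8; then Urn B has 18 total).
  0 orange: C(4,0)C(4,3)/C(8,3) = 1/14; then P = 7/18
  1 orange: C(4,1)C(4,2)/C(8,3) = 3/7; then P = 8/18
  2 orange: C(4,2)C(4,1)/C(8,3) = 3/7; then P = 9/18
  3 orange: C(4,3)C(4,0)/C(8,3) = 1/14; then P = 10/18
P(orange from Urn B) = 17/36 ≈ 0.4722.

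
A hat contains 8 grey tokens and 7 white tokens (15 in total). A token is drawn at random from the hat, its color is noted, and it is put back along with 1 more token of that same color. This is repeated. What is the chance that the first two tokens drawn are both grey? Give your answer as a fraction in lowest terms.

After a grey draw the hat holds 9 grey out of 16.
P = (8/15)·(9/16) = 3/10 ≈ 0.3000.

3/10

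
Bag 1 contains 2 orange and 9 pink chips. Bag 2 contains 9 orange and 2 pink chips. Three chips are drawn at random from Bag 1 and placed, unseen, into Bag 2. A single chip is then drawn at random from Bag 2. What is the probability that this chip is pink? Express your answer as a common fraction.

7/22

Condition on how many of the transferred chips are pink (from Bag 1: 9 pink of 11; then Bag 2 has 14 total).
  1 pink: C(9,1)C(2,2)/C(11,3) = 3/55; then P = 3/14
  2 pink: C(9,2)C(2,1)/C(11,3) = 24/55; then P = 4/14
  3 pink: C(9,3)C(2,0)/C(11,3) = 28/55; then P = 5/14
P(pink from Bag 2) = 7/22 ≈ 0.3182.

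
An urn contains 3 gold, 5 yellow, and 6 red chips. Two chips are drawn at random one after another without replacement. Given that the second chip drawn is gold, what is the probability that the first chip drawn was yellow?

P(first=yellow and the second chip drawn is gold) = (5/14)·(3/13) = 15/182.
P(the second chip drawn is gold) = Σ over first color = 3/91 + 15/182 + 9/91 = 3/14.
By Bayes, P(first=yellow | the second chip drawn is gold) = 15/182 / 3/14 = 5/13 ≈ 0.3846.

5/13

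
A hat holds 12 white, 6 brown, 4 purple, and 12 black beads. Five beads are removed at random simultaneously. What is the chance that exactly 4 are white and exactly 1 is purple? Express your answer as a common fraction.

15/2108

Unordered draws without replacement: count favorable combinations over C(34,5).
Favorable = C(12,4) · C(6,0) · C(4,1) · C(12,0) = 1980; total = C(34,5) = 278256.
P = 1980/278256 = 15/2108 ≈ 0.0071.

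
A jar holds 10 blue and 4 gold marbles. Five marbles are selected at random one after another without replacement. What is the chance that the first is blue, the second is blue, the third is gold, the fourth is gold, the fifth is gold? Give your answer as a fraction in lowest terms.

Multiply the conditional probability of each draw in order, without replacement, so each draw removes one from its color and from the total.
P = (10/14) · (9/13) · (4/12) · (3/11) · (2/10) = 9/1001 ≈ 0.0090.

9/1001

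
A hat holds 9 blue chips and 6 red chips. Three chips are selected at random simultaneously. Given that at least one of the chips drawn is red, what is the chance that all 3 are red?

20/371

P(all 3 red) = C(6,3)/C(15,3) = 4/91; P(at least one red) = 1 − C(9,3)/C(15,3) = 53/65.
Since 'all 3 red' ⊆ 'at least one red', P(all 3 | at least one) = 4/91 / 53/65 = 20/371 ≈ 0.0539.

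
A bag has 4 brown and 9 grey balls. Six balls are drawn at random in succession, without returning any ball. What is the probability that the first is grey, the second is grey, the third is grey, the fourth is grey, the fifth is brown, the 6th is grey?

Multiply the conditional probability of each draw in order, without replacement, so each draw removes one from its color and from the total.
P = (9/13) · (8/12) · (7/11) · (6/10) · (4/9) · (5/8) = 7/143 ≈ 0.0490.

7/143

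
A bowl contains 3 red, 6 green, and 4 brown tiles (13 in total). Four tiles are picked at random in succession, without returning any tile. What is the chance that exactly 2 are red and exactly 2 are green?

9/143

Unordered draws without replacement: count favorable combinations over C(13,4).
Favorable = C(3,2) · C(6,2) · C(4,0) = 45; total = C(13,4) = 715.
P = 45/715 = 9/143 ≈ 0.0629.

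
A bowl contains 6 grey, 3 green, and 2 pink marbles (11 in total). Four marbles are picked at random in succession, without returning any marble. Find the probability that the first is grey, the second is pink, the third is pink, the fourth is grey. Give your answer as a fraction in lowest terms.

Multiply the conditional probability of each draw in order, without replacement, so each draw removes one from its color and from the total.
P = (6/11) · (2/10) · (1/9) · (5/8) = 1/132 ≈ 0.0076.

1/132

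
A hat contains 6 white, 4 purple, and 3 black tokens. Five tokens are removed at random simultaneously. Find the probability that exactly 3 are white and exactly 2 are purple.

Unordered draws without replacement: count favorable combinations over C(13,5).
Favorable = C(6,3) · C(4,2) · C(3,0) = 120; total = C(13,5) = 1287.
P = 120/1287 = 40/429 ≈ 0.0932.

40/429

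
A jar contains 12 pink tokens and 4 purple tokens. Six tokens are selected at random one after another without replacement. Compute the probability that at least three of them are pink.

Sum the hypergeometric tail for j = 3,…,6 pink tokens.
Favorable = C(12,3)·C(4,3) + C(12,4)·C(4,2) + C(12,5)·C(4,1) + C(12,6)·C(4,0) = 7942; total = C(16,6) = 8008.
P = 7942/8008 = 361/364 ≈ 0.9918.

361/364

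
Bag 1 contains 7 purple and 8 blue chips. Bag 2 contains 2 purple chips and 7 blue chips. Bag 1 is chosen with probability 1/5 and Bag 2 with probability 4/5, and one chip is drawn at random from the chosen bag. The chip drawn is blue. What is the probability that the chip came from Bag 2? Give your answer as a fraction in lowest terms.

35/41

P(blue | Bag 1) = 8/15; P(blue | Bag 2) = 7/9.
P(blue) = 1/5·8/15 + 4/5·7/9 = 164/225.
By Bayes' rule, P(Bag 2 | blue) = 28/45 / 164/225 = 35/41 ≈ 0.8537.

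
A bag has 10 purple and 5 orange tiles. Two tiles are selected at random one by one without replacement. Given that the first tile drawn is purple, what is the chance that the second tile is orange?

5/14

After removing 1 purple, the bag has 5 orange out of 14 remaining.
P(second is orange | given) = 5/14 ≈ 0.3571.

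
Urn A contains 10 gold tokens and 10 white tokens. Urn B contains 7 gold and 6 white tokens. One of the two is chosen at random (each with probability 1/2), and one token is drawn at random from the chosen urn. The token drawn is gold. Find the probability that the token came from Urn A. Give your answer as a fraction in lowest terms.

P(gold | Urn A) = 1/2; P(gold | Urn B) = 7/13.
P(gold) = 1/2·1/2 + 1/2·7/13 = 27/52.
By Bayes' rule, P(Urn A | gold) = 1/4 / 27/52 = 13/27 ≈ 0.4815.

13/27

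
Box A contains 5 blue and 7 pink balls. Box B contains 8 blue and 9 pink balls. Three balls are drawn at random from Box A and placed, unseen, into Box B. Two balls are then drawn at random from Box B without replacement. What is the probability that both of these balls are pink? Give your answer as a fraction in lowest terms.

Condition on how many of the transferred balls are pink (from Box A: 7 pink of 12; then Box B has 20 total).
  0 pink: C(7,0)C(5,3)/C(12,3) = 1/22; then P = C(9,2)/C(20,2) = 18/95
  1 pink: C(7,1)C(5,2)/C(12,3) = 7/22; then P = C(10,2)/C(20,2) = 9/38
  2 pink: C(7,2)C(5,1)/C(12,3) = 21/44; then P = C(11,2)/C(20,2) = 11/38
  3 pink: C(7,3)C(5,0)/C(12,3) = 7/44; then P = C(12,2)/C(20,2) = 33/95
P(both pink) = 2319/8360 ≈ 0.2774.

2319/8360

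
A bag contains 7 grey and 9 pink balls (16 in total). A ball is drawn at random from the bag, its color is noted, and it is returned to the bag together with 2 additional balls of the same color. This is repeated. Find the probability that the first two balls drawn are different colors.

7/16

Either grey then pink, or pink then grey; after the first draw the total is 18.
P = (7/16)·(9/18) + (9/16)·(7/18) = 7/16 ≈ 0.4375.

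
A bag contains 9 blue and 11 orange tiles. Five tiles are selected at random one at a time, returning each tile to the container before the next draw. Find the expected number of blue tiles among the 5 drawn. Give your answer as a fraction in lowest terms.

By linearity of expectation, E[X] = Σ P(draw i is blue); each independent draw has P(blue) = 9/20.
E[X] = 5 · 9/20 = 9/4 ≈ 2.2500.

9/4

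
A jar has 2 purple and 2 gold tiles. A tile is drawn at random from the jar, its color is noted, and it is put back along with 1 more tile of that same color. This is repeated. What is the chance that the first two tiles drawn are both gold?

3/10

After a gold draw the jar holds 3 gold out of 5.
P = (2/4)·(3/5) = 3/10 ≈ 0.3000.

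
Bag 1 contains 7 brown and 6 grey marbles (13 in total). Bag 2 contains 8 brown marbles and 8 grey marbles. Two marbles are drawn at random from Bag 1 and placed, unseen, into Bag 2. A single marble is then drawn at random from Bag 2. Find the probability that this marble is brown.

Condition on how many of the transferred marbles are brown (from Bag 1: 7 brown of 13; then Bag 2 has 18 total).
  0 brown: C(7,0)C(6,2)/C(13,2) = 5/26; then P = 8/18
  1 brown: C(7,1)C(6,1)/C(13,2) = 7/13; then P = 9/18
  2 brown: C(7,2)C(6,0)/C(13,2) = 7/26; then P = 10/18
P(brown from Bag 2) = 59/117 ≈ 0.5043.

59/117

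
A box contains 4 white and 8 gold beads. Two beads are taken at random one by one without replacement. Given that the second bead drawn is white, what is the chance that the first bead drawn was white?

3/11

P(first=white and the second bead drawn is white) = (4/12)·(3/11) = 1/11.
P(the second bead drawn is white) = Σ over first color = 1/11 + 8/33 = 1/3.
By Bayes, P(first=white | the second bead drawn is white) = 1/11 / 1/3 = 3/11 ≈ 0.2727.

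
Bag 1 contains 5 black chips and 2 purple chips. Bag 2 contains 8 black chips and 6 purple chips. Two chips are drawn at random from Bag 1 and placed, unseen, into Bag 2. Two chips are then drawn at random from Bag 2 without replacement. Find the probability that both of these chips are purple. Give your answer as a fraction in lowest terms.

97/630

Condition on how many of the transferred chips are purple (from Bag 1: 2 purple of 7; then Bag 2 has 16 total).
  0 purple: C(2,0)C(5,2)/C(7,2) = 10/21; then P = C(6,2)/C(16,2) = 1/8
  1 purple: C(2,1)C(5,1)/C(7,2) = 10/21; then P = C(7,2)/C(16,2) = 7/40
  2 purple: C(2,2)C(5,0)/C(7,2) = 1/21; then P = C(8,2)/C(16,2) = 7/30
P(both purple) = 97/630 ≈ 0.1540.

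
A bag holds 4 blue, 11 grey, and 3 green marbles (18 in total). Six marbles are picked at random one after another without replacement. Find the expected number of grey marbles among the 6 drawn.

By linearity of expectation, E[X] = Σ P(draw i is grey); by symmetry each draw (even without replacement) has P(grey) = 11/18.
E[X] = 6 · 11/18 = 11/3 ≈ 3.6667.

11/3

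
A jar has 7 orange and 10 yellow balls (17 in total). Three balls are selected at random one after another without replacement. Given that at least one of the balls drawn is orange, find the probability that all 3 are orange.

1/16

P(all 3 orange) = C(7,3)/C(17,3) = 7/136; P(at least one orange) = 1 − C(10,3)/C(17,3) = 14/17.
Since 'all 3 orange' ⊆ 'at least one orange', P(all 3 | at least one) = 7/136 / 14/17 = 1/16 ≈ 0.0625.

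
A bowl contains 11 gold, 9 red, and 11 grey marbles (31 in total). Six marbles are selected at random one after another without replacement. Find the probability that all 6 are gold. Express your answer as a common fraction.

22/35061

Unordered draws without replacement: count favorable combinations over C(31,6).
Favorable = C(11,6) · C(9,0) · C(11,0) = 462; total = C(31,6) = 736281.
P = 462/736281 = 22/35061 ≈ 0.0006.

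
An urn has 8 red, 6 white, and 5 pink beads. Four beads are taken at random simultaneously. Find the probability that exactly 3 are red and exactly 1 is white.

Unordered draws without replacement: count favorable combinations over C(19,4).
Favorable = C(8,3) · C(6,1) · C(5,0) = 336; total = C(19,4) = 3876.
P = 336/3876 = 28/323 ≈ 0.0867.

28/323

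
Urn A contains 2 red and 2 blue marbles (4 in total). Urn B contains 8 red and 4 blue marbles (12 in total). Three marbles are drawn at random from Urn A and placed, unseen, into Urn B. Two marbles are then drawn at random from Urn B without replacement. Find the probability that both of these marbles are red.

27/70

Condition on how many of the transferred marbles are red (from Urn A: 2 red of 4; then Urn B has 15 total).
  1 red: C(2,1)C(2,2)/C(4,3) = 1/2; then P = C(9,2)/C(15,2) = 12/35
  2 red: C(2,2)C(2,1)/C(4,3) = 1/2; then P = C(10,2)/C(15,2) = 3/7
P(both red) = 27/70 ≈ 0.3857.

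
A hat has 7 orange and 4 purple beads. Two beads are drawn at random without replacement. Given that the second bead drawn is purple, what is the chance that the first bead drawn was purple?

P(first=purple and the second bead drawn is purple) = (4/11)·(3/10) = 6/55.
P(the second bead drawn is purple) = Σ over first color = 14/55 + 6/55 = 4/11.
By Bayes, P(first=purple | the second bead drawn is purple) = 6/55 / 4/11 = 3/10 ≈ 0.3000.

3/10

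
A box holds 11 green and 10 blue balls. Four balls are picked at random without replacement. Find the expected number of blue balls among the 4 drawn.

By linearity of expectation, E[X] = Σ P(draw i is blue); by symmetry each draw (even without replacement) has P(blue) = 10/21.
E[X] = 4 · 10/21 = 40/21 ≈ 1.9048.

40/21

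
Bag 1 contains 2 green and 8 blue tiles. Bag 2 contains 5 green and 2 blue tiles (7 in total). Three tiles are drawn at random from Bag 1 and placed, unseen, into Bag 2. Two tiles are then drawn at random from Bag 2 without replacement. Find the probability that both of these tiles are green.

Condition on how many of the transferred tiles are green (from Bag 1: 2 green of 10; then Bag 2 has 10 total).
  0 green: C(2,0)C(8,3)/C(10,3) = 7/15; then P = C(5,2)/C(10,2) = 2/9
  1 green: C(2,1)C(8,2)/C(10,3) = 7/15; then P = C(6,2)/C(10,2) = 1/3
  2 green: C(2,2)C(8,1)/C(10,3) = 1/15; then P = C(7,2)/C(10,2) = 7/15
P(both green) = 196/675 ≈ 0.2904.

196/675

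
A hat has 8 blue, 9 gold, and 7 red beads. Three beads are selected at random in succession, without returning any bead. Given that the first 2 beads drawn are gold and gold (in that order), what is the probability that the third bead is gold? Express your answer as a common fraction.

7/22

After removing 2 gold, the hat has 7 gold out of 22 remaining.
P(third is gold | given) = 7/22 ≈ 0.3182.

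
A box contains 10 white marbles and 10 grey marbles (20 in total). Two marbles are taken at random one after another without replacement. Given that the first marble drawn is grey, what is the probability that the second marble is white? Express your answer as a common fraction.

10/19

After removing 1 grey, the box has 10 white out of 19 remaining.
P(second is white | given) = 10/19 ≈ 0.5263.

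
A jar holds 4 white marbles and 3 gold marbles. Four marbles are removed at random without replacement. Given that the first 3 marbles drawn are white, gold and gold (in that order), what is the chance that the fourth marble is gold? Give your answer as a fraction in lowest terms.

After removing 1 white, 2 gold, the jar has 1 gold out of 4 remaining.
P(fourth is gold | given) = 1/4 ≈ 0.2500.

1/4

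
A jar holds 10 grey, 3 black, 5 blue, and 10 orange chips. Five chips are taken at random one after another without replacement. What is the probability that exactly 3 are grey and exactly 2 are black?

1/273

Unordered draws without replacement: count favorable combinations over C(28,5).
Favorable = C(10,3) · C(3,2) · C(5,0) · C(10,0) = 360; total = C(28,5) = 98280.
P = 360/98280 = 1/273 ≈ 0.0037.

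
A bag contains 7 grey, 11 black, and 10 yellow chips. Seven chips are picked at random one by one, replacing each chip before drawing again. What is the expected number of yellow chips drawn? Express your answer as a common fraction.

By linearity of expectation, E[X] = Σ P(draw i is yellow); each independent draw has P(yellow) = 10/28.
E[X] = 7 · 10/28 = 5/2 ≈ 2.5000.

5/2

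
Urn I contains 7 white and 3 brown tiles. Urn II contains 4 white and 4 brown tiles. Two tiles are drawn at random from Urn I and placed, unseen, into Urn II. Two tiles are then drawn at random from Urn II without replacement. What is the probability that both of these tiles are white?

Condition on how many of the transferred tiles are white (from Urn I: 7 white of 10; then Urn II has 10 total).
  0 white: C(7,0)C(3,2)/C(10,2) = 1/15; then P = C(4,2)/C(10,2) = 2/15
  1 white: C(7,1)C(3,1)/C(10,2) = 7/15; then P = C(5,2)/C(10,2) = 2/9
  2 white: C(7,2)C(3,0)/C(10,2) = 7/15; then P = C(6,2)/C(10,2) = 1/3
P(both white) = 181/675 ≈ 0.2681.

181/675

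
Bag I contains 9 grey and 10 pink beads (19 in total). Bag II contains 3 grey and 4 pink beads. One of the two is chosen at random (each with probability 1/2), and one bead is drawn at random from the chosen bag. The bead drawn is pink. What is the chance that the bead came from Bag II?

38/73

P(pink | Bag I) = 10/19; P(pink | Bag II) = 4/7.
P(pink) = 1/2·10/19 + 1/2·4/7 = 73/133.
By Bayes' rule, P(Bag II | pink) = 2/7 / 73/133 = 38/73 ≈ 0.5205.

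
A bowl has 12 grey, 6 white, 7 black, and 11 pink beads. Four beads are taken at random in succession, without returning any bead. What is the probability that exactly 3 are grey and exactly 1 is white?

Unordered draws without replacement: count favorable combinations over C(36,4).
Favorable = C(12,3) · C(6,1) · C(7,0) · C(11,0) = 1320; total = C(36,4) = 58905.
P = 1320/58905 = 8/357 ≈ 0.0224.

8/357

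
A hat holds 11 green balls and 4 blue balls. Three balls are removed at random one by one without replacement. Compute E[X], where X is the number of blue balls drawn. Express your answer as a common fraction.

By linearity of expectation, E[X] = Σ P(draw i is blue); by symmetry each draw (even without replacement) has P(blue) = 4/15.
E[X] = 3 · 4/15 = 4/5 ≈ 0.8000.

4/5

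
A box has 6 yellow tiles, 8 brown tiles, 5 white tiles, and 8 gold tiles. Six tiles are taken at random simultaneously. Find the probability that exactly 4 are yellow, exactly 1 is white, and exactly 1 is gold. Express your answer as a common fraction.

20/9867

Unordered draws without replacement: count favorable combinations over C(27,6).
Favorable = C(6,4) · C(8,0) · C(5,1) · C(8,1) = 600; total = C(27,6) = 296010.
P = 600/296010 = 20/9867 ≈ 0.0020.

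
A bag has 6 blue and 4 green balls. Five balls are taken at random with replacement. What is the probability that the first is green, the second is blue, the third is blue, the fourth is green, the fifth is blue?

108/3125

Multiply the conditional probability of each draw in order, with replacement (the composition resets each draw).
P = (4/10) · (6/10) · (6/10) · (4/10) · (6/10) = 108/3125 ≈ 0.0346.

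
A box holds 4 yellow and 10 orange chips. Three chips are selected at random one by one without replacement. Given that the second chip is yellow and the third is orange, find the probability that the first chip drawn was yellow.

1/4

P(first=yellow and the second chip is yellow and the third is orange) = (4/14)·(3/13)·(10/12) = 5/91.
P(E) = Σ over first color = 5/91 + 15/91 = 20/91.
By Bayes, P(first=yellow | E) = 5/91 / 20/91 = 1/4 ≈ 0.2500.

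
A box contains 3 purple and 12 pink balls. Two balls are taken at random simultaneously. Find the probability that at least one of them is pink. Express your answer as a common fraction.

Use the complement: P(at least one pink) = 1 − P(no pink).
P(none) = C(3,2)/C(15,2) = 3/105.
So P = 1 − 3/105 = 34/35 ≈ 0.9714.

34/35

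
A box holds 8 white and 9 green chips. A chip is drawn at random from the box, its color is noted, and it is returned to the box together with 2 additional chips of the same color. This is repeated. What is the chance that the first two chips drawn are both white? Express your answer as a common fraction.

After a white draw the box holds 10 white out of 19.
P = (8/17)·(10/19) = 80/323 ≈ 0.2477.

80/323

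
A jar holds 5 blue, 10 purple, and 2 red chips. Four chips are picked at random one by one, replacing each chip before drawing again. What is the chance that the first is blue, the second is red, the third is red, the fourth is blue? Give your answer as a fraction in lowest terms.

100/83521

Multiply the conditional probability of each draw in order, with replacement (the composition resets each draw).
P = (5/17) · (2/17) · (2/17) · (5/17) = 100/83521 ≈ 0.0012.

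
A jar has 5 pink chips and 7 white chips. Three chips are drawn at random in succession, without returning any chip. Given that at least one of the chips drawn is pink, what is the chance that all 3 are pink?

P(all 3 pink) = C(5,3)/C(12,3) = 1/22; P(at least one pink) = 1 − C(7,3)/C(12,3) = 37/44.
Since 'all 3 pink' ⊆ 'at least one pink', P(all 3 | at least one) = 1/22 / 37/44 = 2/37 ≈ 0.0541.

2/37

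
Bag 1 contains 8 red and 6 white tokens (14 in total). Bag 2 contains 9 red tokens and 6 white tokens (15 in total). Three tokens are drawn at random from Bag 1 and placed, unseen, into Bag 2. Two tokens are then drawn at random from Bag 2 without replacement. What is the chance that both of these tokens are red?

1588/4641

Condition on how many of the transferred tokens are red (from Bag 1: 8 red of 14; then Bag 2 has 18 total).
  0 red: C(8,0)C(6,3)/C(14,3) = 5/91; then P = C(9,2)/C(18,2) = 4/17
  1 red: C(8,1)C(6,2)/C(14,3) = 30/91; then P = C(10,2)/C(18,2) = 5/17
  2 red: C(8,2)C(6,1)/C(14,3) = 6/13; then P = C(11,2)/C(18,2) = 55/153
  3 red: C(8,3)C(6,0)/C(14,3) = 2/13; then P = C(12,2)/C(18,2) = 22/51
P(both red) = 1588/4641 ≈ 0.3422.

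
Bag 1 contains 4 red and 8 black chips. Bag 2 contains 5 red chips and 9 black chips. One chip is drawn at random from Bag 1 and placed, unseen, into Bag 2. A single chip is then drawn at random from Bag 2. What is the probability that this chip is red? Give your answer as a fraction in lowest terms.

Condition on how many of the transferred chips are red (from Bag 1: 4 red of 12; then Bag 2 has 15 total).
  0 red: C(4,0)C(8,1)/C(12,1) = 2/3; then P = 5/15
  1 red: C(4,1)C(8,0)/C(12,1) = 1/3; then P = 6/15
P(red from Bag 2) = 16/45 ≈ 0.3556.

16/45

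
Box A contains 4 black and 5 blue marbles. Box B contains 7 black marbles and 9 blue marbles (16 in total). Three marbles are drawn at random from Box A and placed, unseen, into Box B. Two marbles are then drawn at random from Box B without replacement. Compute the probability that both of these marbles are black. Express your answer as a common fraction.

Condition on how many of the transferred marbles are black (from Box A: 4 black of 9; then Box B has 19 total).
  0 black: C(4,0)C(5,3)/C(9,3) = 5/42; then P = C(7,2)/C(19,2) = 7/57
  1 black: C(4,1)C(5,2)/C(9,3) = 10/21; then P = C(8,2)/C(19,2) = 28/171
  2 black: C(4,2)C(5,1)/C(9,3) = 5/14; then P = C(9,2)/C(19,2) = 4/19
  3 black: C(4,3)C(5,0)/C(9,3) = 1/21; then P = C(10,2)/C(19,2) = 5/19
P(both black) = 185/1026 ≈ 0.1803.

185/1026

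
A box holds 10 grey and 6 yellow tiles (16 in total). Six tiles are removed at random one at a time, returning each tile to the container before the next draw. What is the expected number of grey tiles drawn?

15/4

By linearity of expectation, E[X] = Σ P(draw i is grey); each independent draw has P(grey) = 10/16.
E[X] = 6 · 10/16 = 15/4 ≈ 3.7500.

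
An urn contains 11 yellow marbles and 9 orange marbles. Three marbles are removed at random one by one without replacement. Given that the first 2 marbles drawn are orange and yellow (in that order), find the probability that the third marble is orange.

After removing 1 yellow, 1 orange, the urn has 8 orange out of 18 remaining.
P(third is orange | given) = 8/18 = 4/9 ≈ 0.4444.

4/9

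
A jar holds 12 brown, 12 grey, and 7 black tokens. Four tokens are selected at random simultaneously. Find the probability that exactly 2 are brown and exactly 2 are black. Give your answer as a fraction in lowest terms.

198/4495

Unordered draws without replacement: count favorable combinations over C(31,4).
Favorable = C(12,2) · C(12,0) · C(7,2) = 1386; total = C(31,4) = 31465.
P = 1386/31465 = 198/4495 ≈ 0.0440.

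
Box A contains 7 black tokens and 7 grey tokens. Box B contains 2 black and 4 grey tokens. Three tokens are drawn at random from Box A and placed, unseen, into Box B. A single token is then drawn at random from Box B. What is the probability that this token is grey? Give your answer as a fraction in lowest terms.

Condition on how many of the transferred tokens are grey (from Box A: 7 grey of 14; then Box B has 9 total).
  0 grey: C(7,0)C(7,3)/C(14,3) = 5/52; then P = 4/9
  1 grey: C(7,1)C(7,2)/C(14,3) = 21/52; then P = 5/9
  2 grey: C(7,2)C(7,1)/C(14,3) = 21/52; then P = 6/9
  3 grey: C(7,3)C(7,0)/C(14,3) = 5/52; then P = 7/9
P(grey from Box B) = 11/18 ≈ 0.6111.

11/18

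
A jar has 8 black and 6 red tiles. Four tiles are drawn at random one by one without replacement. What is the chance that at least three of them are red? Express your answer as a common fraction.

Sum the hypergeometric tail for j = 3,…,4 red tiles.
Favorable = C(6,3)·C(8,1) + C(6,4)·C(8,0) = 175; total = C(14,4) = 1001.
P = 175/1001 = 25/143 ≈ 0.1748.

25/143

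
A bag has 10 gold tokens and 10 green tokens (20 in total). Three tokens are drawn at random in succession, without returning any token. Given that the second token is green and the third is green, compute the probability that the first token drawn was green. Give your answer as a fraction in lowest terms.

4/9

P(first=green and the second token is green and the third is green) = (10/20)·(9/19)·(8/18) = 2/19.
P(E) = Σ over first color = 5/38 + 2/19 = 9/38.
By Bayes, P(first=green | E) = 2/19 / 9/38 = 4/9 ≈ 0.4444.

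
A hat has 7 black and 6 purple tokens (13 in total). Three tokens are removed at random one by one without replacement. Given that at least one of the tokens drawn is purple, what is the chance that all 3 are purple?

20/251

P(all 3 purple) = C(6,3)/C(13,3) = 10/143; P(at least one purple) = 1 − C(7,3)/C(13,3) = 251/286.
Since 'all 3 purple' ⊆ 'at least one purple', P(all 3 | at least one) = 10/143 / 251/286 = 20/251 ≈ 0.0797.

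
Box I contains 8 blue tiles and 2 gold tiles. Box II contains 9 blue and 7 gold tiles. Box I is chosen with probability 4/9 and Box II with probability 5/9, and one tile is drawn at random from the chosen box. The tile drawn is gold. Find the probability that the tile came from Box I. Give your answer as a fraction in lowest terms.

P(gold | Box I) = 1/5; P(gold | Box II) = 7/16.
P(gold) = 4/9·1/5 + 5/9·7/16 = 239/720.
By Bayes' rule, P(Box I | gold) = 4/45 / 239/720 = 64/239 ≈ 0.2678.

64/239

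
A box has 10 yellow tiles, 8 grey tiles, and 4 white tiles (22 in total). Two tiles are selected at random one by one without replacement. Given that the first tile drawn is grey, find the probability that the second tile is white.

After removing 1 grey, the box has 4 white out of 21 remaining.
P(second is white | given) = 4/21 ≈ 0.1905.

4/21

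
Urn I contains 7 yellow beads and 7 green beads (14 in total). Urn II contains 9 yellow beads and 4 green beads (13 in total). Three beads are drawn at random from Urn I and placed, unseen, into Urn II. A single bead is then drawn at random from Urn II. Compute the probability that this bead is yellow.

21/32

Condition on how many of the transferred beads are yellow (from Urn I: 7 yellow of 14; then Urn II has 16 total).
  0 yellow: C(7,0)C(7,3)/C(14,3) = 5/52; then P = 9/16
  1 yellow: C(7,1)C(7,2)/C(14,3) = 21/52; then P = 10/16
  2 yellow: C(7,2)C(7,1)/C(14,3) = 21/52; then P = 11/16
  3 yellow: C(7,3)C(7,0)/C(14,3) = 5/52; then P = 12/16
P(yellow from Urn II) = 21/32 ≈ 0.6562.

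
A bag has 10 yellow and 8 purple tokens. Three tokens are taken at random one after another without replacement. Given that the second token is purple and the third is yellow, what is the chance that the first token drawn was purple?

7/16

P(first=purple and the second token is purple and the third is yellow) = (8/18)·(7/17)·(10/16) = 35/306.
P(E) = Σ over first color = 5/34 + 35/306 = 40/153.
By Bayes, P(first=purple | E) = 35/306 / 40/153 = 7/16 ≈ 0.4375.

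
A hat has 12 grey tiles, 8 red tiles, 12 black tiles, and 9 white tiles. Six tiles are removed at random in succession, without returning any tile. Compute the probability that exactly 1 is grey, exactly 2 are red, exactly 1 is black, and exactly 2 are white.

12096/374699

Unordered draws without replacement: count favorable combinations over C(41,6).
Favorable = C(12,1) · C(8,2) · C(12,1) · C(9,2) = 145152; total = C(41,6) = 4496388.
P = 145152/4496388 = 12096/374699 ≈ 0.0323.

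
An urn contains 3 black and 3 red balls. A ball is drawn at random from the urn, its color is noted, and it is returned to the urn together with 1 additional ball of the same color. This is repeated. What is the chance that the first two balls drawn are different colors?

Either red then black, or black then red; after the first draw the total is 7.
P = (3/6)·(3/7) + (3/6)·(3/7) = 3/7 ≈ 0.4286.

3/7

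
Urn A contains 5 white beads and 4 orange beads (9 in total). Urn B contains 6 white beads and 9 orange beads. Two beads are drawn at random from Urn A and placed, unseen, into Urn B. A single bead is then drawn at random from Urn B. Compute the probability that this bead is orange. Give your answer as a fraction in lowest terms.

89/153

Condition on how many of the transferred beads are orange (from Urn A: 4 orange of 9; then Urn B has 17 total).
  0 orange: C(4,0)C(5,2)/C(9,2) = 5/18; then P = 9/17
  1 orange: C(4,1)C(5,1)/C(9,2) = 5/9; then P = 10/17
  2 orange: C(4,2)C(5,0)/C(9,2) = 1/6; then P = 11/17
P(orange from Urn B) = 89/153 ≈ 0.5817.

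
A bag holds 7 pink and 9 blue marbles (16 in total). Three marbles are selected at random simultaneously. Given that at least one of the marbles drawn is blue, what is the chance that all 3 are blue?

4/25

P(all 3 blue) = C(9,3)/C(16,3) = 3/20; P(at least one blue) = 1 − C(7,3)/C(16,3) = 15/16.
Since 'all 3 blue' ⊆ 'at least one blue', P(all 3 | at least one) = 3/20 / 15/16 = 4/25 ≈ 0.1600.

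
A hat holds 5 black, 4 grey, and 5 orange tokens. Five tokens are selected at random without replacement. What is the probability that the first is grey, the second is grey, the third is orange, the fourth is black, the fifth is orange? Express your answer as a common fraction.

Multiply the conditional probability of each draw in order, without replacement, so each draw removes one from its color and from the total.
P = (4/14) · (3/13) · (5/12) · (5/11) · (4/10) = 5/1001 ≈ 0.0050.

5/1001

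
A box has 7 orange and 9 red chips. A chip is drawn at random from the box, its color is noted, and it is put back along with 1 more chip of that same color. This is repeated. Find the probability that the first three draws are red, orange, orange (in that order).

7/68

Track the composition after each reinforcement of +1.
P = (9/16) · (7/17) · (8/18) = 7/68 ≈ 0.1029.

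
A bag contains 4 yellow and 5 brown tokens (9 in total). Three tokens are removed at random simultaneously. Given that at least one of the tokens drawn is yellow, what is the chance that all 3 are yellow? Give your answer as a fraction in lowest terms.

P(all 3 yellow) = C(4,3)/C(9,3) = 1/21; P(at least one yellow) = 1 − C(5,3)/C(9,3) = 37/42.
Since 'all 3 yellow' ⊆ 'at least one yellow', P(all 3 | at least one) = 1/21 / 37/42 = 2/37 ≈ 0.0541.

2/37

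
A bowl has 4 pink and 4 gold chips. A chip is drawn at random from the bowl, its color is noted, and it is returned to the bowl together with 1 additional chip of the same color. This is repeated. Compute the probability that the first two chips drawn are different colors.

Either pink then gold, or gold then pink; after the first draw the total is 9.
P = (4/8)·(4/9) + (4/8)·(4/9) = 4/9 ≈ 0.4444.

4/9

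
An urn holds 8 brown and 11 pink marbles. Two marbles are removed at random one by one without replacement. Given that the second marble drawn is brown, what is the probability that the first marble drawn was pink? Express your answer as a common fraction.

P(first=pink and the second marble drawn is brown) = (11/19)·(8/18) = 44/171.
P(the second marble drawn is brown) = Σ over first color = 28/171 + 44/171 = 8/19.
By Bayes, P(first=pink | the second marble drawn is brown) = 44/171 / 8/19 = 11/18 ≈ 0.6111.

11/18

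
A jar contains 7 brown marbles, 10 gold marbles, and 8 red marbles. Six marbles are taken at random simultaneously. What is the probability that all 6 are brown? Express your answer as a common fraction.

Unordered draws without replacement: count favorable combinations over C(25,6).
Favorable = C(7,6) · C(10,0) · C(8,0) = 7; total = C(25,6) = 177100.
P = 7/177100 = 1/25300 ≈ 0.0000.

1/25300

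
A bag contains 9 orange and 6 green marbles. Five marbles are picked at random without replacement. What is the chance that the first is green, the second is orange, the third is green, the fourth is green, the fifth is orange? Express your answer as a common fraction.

24/1001

Multiply the conditional probability of each draw in order, without replacement, so each draw removes one from its color and from the total.
P = (6/15) · (9/14) · (5/13) · (4/12) · (8/11) = 24/1001 ≈ 0.0240.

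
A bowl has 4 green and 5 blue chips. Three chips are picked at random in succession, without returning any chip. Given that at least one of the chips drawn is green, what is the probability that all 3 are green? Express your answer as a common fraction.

2/37

P(all 3 green) = C(4,3)/C(9,3) = 1/21; P(at least one green) = 1 − C(5,3)/C(9,3) = 37/42.
Since 'all 3 green' ⊆ 'at least one green', P(all 3 | at least one) = 1/21 / 37/42 = 2/37 ≈ 0.0541.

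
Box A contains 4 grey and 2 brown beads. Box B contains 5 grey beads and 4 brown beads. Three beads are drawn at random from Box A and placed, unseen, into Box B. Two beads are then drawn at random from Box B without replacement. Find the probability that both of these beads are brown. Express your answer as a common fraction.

17/110

Condition on how many of the transferred beads are brown (from Box A: 2 brown of 6; then Box B has 12 total).
  0 brown: C(2,0)C(4,3)/C(6,3) = 1/5; then P = C(4,2)/C(12,2) = 1/11
  1 brown: C(2,1)C(4,2)/C(6,3) = 3/5; then P = C(5,2)/C(12,2) = 5/33
  2 brown: C(2,2)C(4,1)/C(6,3) = 1/5; then P = C(6,2)/C(12,2) = 5/22
P(both brown) = 17/110 ≈ 0.1545.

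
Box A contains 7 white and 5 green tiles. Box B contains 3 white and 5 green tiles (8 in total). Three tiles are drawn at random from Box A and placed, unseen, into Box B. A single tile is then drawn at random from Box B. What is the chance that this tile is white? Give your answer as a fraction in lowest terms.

19/44

Condition on how many of the transferred tiles are white (from Box A: 7 white of 12; then Box B has 11 total).
  0 white: C(7,0)C(5,3)/C(12,3) = 1/22; then P = 3/11
  1 white: C(7,1)C(5,2)/C(12,3) = 7/22; then P = 4/11
  2 white: C(7,2)C(5,1)/C(12,3) = 21/44; then P = 5/11
  3 white: C(7,3)C(5,0)/C(12,3) = 7/44; then P = 6/11
P(white from Box B) = 19/44 ≈ 0.4318.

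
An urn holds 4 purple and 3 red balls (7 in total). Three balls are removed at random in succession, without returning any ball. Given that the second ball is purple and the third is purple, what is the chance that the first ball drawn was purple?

2/5

P(first=purple and the second ball is purple and the third is purple) = (4/7)·(3/6)·(2/5) = 4/35.
P(E) = Σ over first color = 4/35 + 6/35 = 2/7.
By Bayes, P(first=purple | E) = 4/35 / 2/7 = 2/5 ≈ 0.4000.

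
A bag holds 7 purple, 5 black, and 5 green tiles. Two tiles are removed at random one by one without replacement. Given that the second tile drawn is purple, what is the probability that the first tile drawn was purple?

3/8

P(first=purple and the second tile drawn is purple) = (7/17)·(6/16) = 21/136.
P(the second tile drawn is purple) = Σ over first color = 21/136 + 35/272 + 35/272 = 7/17.
By Bayes, P(first=purple | the second tile drawn is purple) = 21/136 / 7/17 = 3/8 ≈ 0.3750.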